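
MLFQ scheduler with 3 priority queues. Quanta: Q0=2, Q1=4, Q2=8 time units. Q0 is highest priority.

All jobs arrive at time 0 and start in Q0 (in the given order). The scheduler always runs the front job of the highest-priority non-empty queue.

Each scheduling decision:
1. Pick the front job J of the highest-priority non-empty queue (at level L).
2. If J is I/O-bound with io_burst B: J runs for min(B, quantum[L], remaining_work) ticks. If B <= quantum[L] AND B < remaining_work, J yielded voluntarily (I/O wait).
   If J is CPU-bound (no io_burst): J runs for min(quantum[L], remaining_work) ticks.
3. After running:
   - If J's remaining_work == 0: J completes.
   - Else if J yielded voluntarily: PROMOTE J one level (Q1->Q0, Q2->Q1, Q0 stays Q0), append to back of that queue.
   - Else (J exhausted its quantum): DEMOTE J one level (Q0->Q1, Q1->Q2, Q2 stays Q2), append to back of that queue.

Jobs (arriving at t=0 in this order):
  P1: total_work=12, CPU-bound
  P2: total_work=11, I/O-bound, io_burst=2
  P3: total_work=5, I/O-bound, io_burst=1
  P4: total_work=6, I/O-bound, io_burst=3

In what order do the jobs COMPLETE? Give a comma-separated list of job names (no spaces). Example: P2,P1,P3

Answer: P3,P2,P4,P1

Derivation:
t=0-2: P1@Q0 runs 2, rem=10, quantum used, demote→Q1. Q0=[P2,P3,P4] Q1=[P1] Q2=[]
t=2-4: P2@Q0 runs 2, rem=9, I/O yield, promote→Q0. Q0=[P3,P4,P2] Q1=[P1] Q2=[]
t=4-5: P3@Q0 runs 1, rem=4, I/O yield, promote→Q0. Q0=[P4,P2,P3] Q1=[P1] Q2=[]
t=5-7: P4@Q0 runs 2, rem=4, quantum used, demote→Q1. Q0=[P2,P3] Q1=[P1,P4] Q2=[]
t=7-9: P2@Q0 runs 2, rem=7, I/O yield, promote→Q0. Q0=[P3,P2] Q1=[P1,P4] Q2=[]
t=9-10: P3@Q0 runs 1, rem=3, I/O yield, promote→Q0. Q0=[P2,P3] Q1=[P1,P4] Q2=[]
t=10-12: P2@Q0 runs 2, rem=5, I/O yield, promote→Q0. Q0=[P3,P2] Q1=[P1,P4] Q2=[]
t=12-13: P3@Q0 runs 1, rem=2, I/O yield, promote→Q0. Q0=[P2,P3] Q1=[P1,P4] Q2=[]
t=13-15: P2@Q0 runs 2, rem=3, I/O yield, promote→Q0. Q0=[P3,P2] Q1=[P1,P4] Q2=[]
t=15-16: P3@Q0 runs 1, rem=1, I/O yield, promote→Q0. Q0=[P2,P3] Q1=[P1,P4] Q2=[]
t=16-18: P2@Q0 runs 2, rem=1, I/O yield, promote→Q0. Q0=[P3,P2] Q1=[P1,P4] Q2=[]
t=18-19: P3@Q0 runs 1, rem=0, completes. Q0=[P2] Q1=[P1,P4] Q2=[]
t=19-20: P2@Q0 runs 1, rem=0, completes. Q0=[] Q1=[P1,P4] Q2=[]
t=20-24: P1@Q1 runs 4, rem=6, quantum used, demote→Q2. Q0=[] Q1=[P4] Q2=[P1]
t=24-27: P4@Q1 runs 3, rem=1, I/O yield, promote→Q0. Q0=[P4] Q1=[] Q2=[P1]
t=27-28: P4@Q0 runs 1, rem=0, completes. Q0=[] Q1=[] Q2=[P1]
t=28-34: P1@Q2 runs 6, rem=0, completes. Q0=[] Q1=[] Q2=[]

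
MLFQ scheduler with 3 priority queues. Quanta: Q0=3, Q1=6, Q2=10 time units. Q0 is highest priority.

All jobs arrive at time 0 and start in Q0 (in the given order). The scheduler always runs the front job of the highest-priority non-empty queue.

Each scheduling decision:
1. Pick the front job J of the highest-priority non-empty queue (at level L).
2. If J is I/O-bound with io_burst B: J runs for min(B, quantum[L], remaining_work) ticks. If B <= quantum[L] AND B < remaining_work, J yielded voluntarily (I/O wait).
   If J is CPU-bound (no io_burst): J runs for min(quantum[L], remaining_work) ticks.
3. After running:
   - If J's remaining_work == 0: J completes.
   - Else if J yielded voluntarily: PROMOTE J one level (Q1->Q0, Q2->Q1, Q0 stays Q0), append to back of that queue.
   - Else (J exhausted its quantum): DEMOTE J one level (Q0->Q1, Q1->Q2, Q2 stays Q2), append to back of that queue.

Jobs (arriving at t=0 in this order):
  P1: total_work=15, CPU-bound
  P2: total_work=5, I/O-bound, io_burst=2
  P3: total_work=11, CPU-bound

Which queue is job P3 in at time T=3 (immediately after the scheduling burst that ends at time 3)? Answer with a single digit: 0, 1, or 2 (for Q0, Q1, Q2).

Answer: 0

Derivation:
t=0-3: P1@Q0 runs 3, rem=12, quantum used, demote→Q1. Q0=[P2,P3] Q1=[P1] Q2=[]
t=3-5: P2@Q0 runs 2, rem=3, I/O yield, promote→Q0. Q0=[P3,P2] Q1=[P1] Q2=[]
t=5-8: P3@Q0 runs 3, rem=8, quantum used, demote→Q1. Q0=[P2] Q1=[P1,P3] Q2=[]
t=8-10: P2@Q0 runs 2, rem=1, I/O yield, promote→Q0. Q0=[P2] Q1=[P1,P3] Q2=[]
t=10-11: P2@Q0 runs 1, rem=0, completes. Q0=[] Q1=[P1,P3] Q2=[]
t=11-17: P1@Q1 runs 6, rem=6, quantum used, demote→Q2. Q0=[] Q1=[P3] Q2=[P1]
t=17-23: P3@Q1 runs 6, rem=2, quantum used, demote→Q2. Q0=[] Q1=[] Q2=[P1,P3]
t=23-29: P1@Q2 runs 6, rem=0, completes. Q0=[] Q1=[] Q2=[P3]
t=29-31: P3@Q2 runs 2, rem=0, completes. Q0=[] Q1=[] Q2=[]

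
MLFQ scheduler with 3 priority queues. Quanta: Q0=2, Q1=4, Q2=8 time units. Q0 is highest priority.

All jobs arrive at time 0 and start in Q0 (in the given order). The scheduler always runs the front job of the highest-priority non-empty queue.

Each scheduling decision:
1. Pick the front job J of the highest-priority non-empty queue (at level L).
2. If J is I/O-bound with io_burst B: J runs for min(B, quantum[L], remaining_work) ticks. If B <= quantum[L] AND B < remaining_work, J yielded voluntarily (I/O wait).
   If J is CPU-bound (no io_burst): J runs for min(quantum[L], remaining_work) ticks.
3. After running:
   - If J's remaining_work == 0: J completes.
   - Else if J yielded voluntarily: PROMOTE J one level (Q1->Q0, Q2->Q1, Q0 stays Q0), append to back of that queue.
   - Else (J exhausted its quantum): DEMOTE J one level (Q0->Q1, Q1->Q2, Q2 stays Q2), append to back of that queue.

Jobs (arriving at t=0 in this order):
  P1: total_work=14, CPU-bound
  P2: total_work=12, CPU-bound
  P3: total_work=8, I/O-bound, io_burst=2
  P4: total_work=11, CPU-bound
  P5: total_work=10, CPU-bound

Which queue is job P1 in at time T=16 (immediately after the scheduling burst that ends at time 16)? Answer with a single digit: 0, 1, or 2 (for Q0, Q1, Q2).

t=0-2: P1@Q0 runs 2, rem=12, quantum used, demote→Q1. Q0=[P2,P3,P4,P5] Q1=[P1] Q2=[]
t=2-4: P2@Q0 runs 2, rem=10, quantum used, demote→Q1. Q0=[P3,P4,P5] Q1=[P1,P2] Q2=[]
t=4-6: P3@Q0 runs 2, rem=6, I/O yield, promote→Q0. Q0=[P4,P5,P3] Q1=[P1,P2] Q2=[]
t=6-8: P4@Q0 runs 2, rem=9, quantum used, demote→Q1. Q0=[P5,P3] Q1=[P1,P2,P4] Q2=[]
t=8-10: P5@Q0 runs 2, rem=8, quantum used, demote→Q1. Q0=[P3] Q1=[P1,P2,P4,P5] Q2=[]
t=10-12: P3@Q0 runs 2, rem=4, I/O yield, promote→Q0. Q0=[P3] Q1=[P1,P2,P4,P5] Q2=[]
t=12-14: P3@Q0 runs 2, rem=2, I/O yield, promote→Q0. Q0=[P3] Q1=[P1,P2,P4,P5] Q2=[]
t=14-16: P3@Q0 runs 2, rem=0, completes. Q0=[] Q1=[P1,P2,P4,P5] Q2=[]
t=16-20: P1@Q1 runs 4, rem=8, quantum used, demote→Q2. Q0=[] Q1=[P2,P4,P5] Q2=[P1]
t=20-24: P2@Q1 runs 4, rem=6, quantum used, demote→Q2. Q0=[] Q1=[P4,P5] Q2=[P1,P2]
t=24-28: P4@Q1 runs 4, rem=5, quantum used, demote→Q2. Q0=[] Q1=[P5] Q2=[P1,P2,P4]
t=28-32: P5@Q1 runs 4, rem=4, quantum used, demote→Q2. Q0=[] Q1=[] Q2=[P1,P2,P4,P5]
t=32-40: P1@Q2 runs 8, rem=0, completes. Q0=[] Q1=[] Q2=[P2,P4,P5]
t=40-46: P2@Q2 runs 6, rem=0, completes. Q0=[] Q1=[] Q2=[P4,P5]
t=46-51: P4@Q2 runs 5, rem=0, completes. Q0=[] Q1=[] Q2=[P5]
t=51-55: P5@Q2 runs 4, rem=0, completes. Q0=[] Q1=[] Q2=[]

Answer: 1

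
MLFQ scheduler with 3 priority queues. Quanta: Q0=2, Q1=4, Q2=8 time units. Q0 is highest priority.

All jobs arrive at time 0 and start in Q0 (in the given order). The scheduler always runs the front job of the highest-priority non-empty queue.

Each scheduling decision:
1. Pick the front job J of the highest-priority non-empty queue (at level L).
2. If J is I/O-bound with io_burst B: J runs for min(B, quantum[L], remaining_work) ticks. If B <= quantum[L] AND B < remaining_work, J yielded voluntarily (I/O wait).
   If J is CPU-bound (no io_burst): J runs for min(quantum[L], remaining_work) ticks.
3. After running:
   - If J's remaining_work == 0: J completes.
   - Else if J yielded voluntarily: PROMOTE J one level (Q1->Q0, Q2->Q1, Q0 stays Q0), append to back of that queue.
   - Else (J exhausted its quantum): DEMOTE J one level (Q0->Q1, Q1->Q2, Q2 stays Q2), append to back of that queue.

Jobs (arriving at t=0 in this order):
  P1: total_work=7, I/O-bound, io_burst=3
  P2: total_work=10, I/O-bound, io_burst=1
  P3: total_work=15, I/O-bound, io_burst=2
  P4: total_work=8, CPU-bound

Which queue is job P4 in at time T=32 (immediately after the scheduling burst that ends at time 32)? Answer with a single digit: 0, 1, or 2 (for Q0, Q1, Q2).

Answer: 1

Derivation:
t=0-2: P1@Q0 runs 2, rem=5, quantum used, demote→Q1. Q0=[P2,P3,P4] Q1=[P1] Q2=[]
t=2-3: P2@Q0 runs 1, rem=9, I/O yield, promote→Q0. Q0=[P3,P4,P2] Q1=[P1] Q2=[]
t=3-5: P3@Q0 runs 2, rem=13, I/O yield, promote→Q0. Q0=[P4,P2,P3] Q1=[P1] Q2=[]
t=5-7: P4@Q0 runs 2, rem=6, quantum used, demote→Q1. Q0=[P2,P3] Q1=[P1,P4] Q2=[]
t=7-8: P2@Q0 runs 1, rem=8, I/O yield, promote→Q0. Q0=[P3,P2] Q1=[P1,P4] Q2=[]
t=8-10: P3@Q0 runs 2, rem=11, I/O yield, promote→Q0. Q0=[P2,P3] Q1=[P1,P4] Q2=[]
t=10-11: P2@Q0 runs 1, rem=7, I/O yield, promote→Q0. Q0=[P3,P2] Q1=[P1,P4] Q2=[]
t=11-13: P3@Q0 runs 2, rem=9, I/O yield, promote→Q0. Q0=[P2,P3] Q1=[P1,P4] Q2=[]
t=13-14: P2@Q0 runs 1, rem=6, I/O yield, promote→Q0. Q0=[P3,P2] Q1=[P1,P4] Q2=[]
t=14-16: P3@Q0 runs 2, rem=7, I/O yield, promote→Q0. Q0=[P2,P3] Q1=[P1,P4] Q2=[]
t=16-17: P2@Q0 runs 1, rem=5, I/O yield, promote→Q0. Q0=[P3,P2] Q1=[P1,P4] Q2=[]
t=17-19: P3@Q0 runs 2, rem=5, I/O yield, promote→Q0. Q0=[P2,P3] Q1=[P1,P4] Q2=[]
t=19-20: P2@Q0 runs 1, rem=4, I/O yield, promote→Q0. Q0=[P3,P2] Q1=[P1,P4] Q2=[]
t=20-22: P3@Q0 runs 2, rem=3, I/O yield, promote→Q0. Q0=[P2,P3] Q1=[P1,P4] Q2=[]
t=22-23: P2@Q0 runs 1, rem=3, I/O yield, promote→Q0. Q0=[P3,P2] Q1=[P1,P4] Q2=[]
t=23-25: P3@Q0 runs 2, rem=1, I/O yield, promote→Q0. Q0=[P2,P3] Q1=[P1,P4] Q2=[]
t=25-26: P2@Q0 runs 1, rem=2, I/O yield, promote→Q0. Q0=[P3,P2] Q1=[P1,P4] Q2=[]
t=26-27: P3@Q0 runs 1, rem=0, completes. Q0=[P2] Q1=[P1,P4] Q2=[]
t=27-28: P2@Q0 runs 1, rem=1, I/O yield, promote→Q0. Q0=[P2] Q1=[P1,P4] Q2=[]
t=28-29: P2@Q0 runs 1, rem=0, completes. Q0=[] Q1=[P1,P4] Q2=[]
t=29-32: P1@Q1 runs 3, rem=2, I/O yield, promote→Q0. Q0=[P1] Q1=[P4] Q2=[]
t=32-34: P1@Q0 runs 2, rem=0, completes. Q0=[] Q1=[P4] Q2=[]
t=34-38: P4@Q1 runs 4, rem=2, quantum used, demote→Q2. Q0=[] Q1=[] Q2=[P4]
t=38-40: P4@Q2 runs 2, rem=0, completes. Q0=[] Q1=[] Q2=[]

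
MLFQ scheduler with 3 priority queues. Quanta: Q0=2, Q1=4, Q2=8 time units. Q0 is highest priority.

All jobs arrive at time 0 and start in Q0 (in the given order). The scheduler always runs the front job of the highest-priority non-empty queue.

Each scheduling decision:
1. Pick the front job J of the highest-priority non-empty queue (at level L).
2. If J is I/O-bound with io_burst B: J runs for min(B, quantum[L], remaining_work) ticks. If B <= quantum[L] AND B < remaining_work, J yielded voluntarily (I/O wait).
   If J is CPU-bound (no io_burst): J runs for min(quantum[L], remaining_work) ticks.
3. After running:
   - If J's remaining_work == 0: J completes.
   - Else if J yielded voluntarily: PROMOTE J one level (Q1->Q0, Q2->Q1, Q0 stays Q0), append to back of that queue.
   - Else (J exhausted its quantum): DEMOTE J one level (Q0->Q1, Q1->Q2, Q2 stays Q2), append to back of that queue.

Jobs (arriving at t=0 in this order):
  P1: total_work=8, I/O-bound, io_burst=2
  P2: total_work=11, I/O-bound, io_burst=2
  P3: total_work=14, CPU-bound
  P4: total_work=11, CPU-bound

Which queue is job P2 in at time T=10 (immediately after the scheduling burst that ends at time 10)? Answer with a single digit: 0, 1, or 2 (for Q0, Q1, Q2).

t=0-2: P1@Q0 runs 2, rem=6, I/O yield, promote→Q0. Q0=[P2,P3,P4,P1] Q1=[] Q2=[]
t=2-4: P2@Q0 runs 2, rem=9, I/O yield, promote→Q0. Q0=[P3,P4,P1,P2] Q1=[] Q2=[]
t=4-6: P3@Q0 runs 2, rem=12, quantum used, demote→Q1. Q0=[P4,P1,P2] Q1=[P3] Q2=[]
t=6-8: P4@Q0 runs 2, rem=9, quantum used, demote→Q1. Q0=[P1,P2] Q1=[P3,P4] Q2=[]
t=8-10: P1@Q0 runs 2, rem=4, I/O yield, promote→Q0. Q0=[P2,P1] Q1=[P3,P4] Q2=[]
t=10-12: P2@Q0 runs 2, rem=7, I/O yield, promote→Q0. Q0=[P1,P2] Q1=[P3,P4] Q2=[]
t=12-14: P1@Q0 runs 2, rem=2, I/O yield, promote→Q0. Q0=[P2,P1] Q1=[P3,P4] Q2=[]
t=14-16: P2@Q0 runs 2, rem=5, I/O yield, promote→Q0. Q0=[P1,P2] Q1=[P3,P4] Q2=[]
t=16-18: P1@Q0 runs 2, rem=0, completes. Q0=[P2] Q1=[P3,P4] Q2=[]
t=18-20: P2@Q0 runs 2, rem=3, I/O yield, promote→Q0. Q0=[P2] Q1=[P3,P4] Q2=[]
t=20-22: P2@Q0 runs 2, rem=1, I/O yield, promote→Q0. Q0=[P2] Q1=[P3,P4] Q2=[]
t=22-23: P2@Q0 runs 1, rem=0, completes. Q0=[] Q1=[P3,P4] Q2=[]
t=23-27: P3@Q1 runs 4, rem=8, quantum used, demote→Q2. Q0=[] Q1=[P4] Q2=[P3]
t=27-31: P4@Q1 runs 4, rem=5, quantum used, demote→Q2. Q0=[] Q1=[] Q2=[P3,P4]
t=31-39: P3@Q2 runs 8, rem=0, completes. Q0=[] Q1=[] Q2=[P4]
t=39-44: P4@Q2 runs 5, rem=0, completes. Q0=[] Q1=[] Q2=[]

Answer: 0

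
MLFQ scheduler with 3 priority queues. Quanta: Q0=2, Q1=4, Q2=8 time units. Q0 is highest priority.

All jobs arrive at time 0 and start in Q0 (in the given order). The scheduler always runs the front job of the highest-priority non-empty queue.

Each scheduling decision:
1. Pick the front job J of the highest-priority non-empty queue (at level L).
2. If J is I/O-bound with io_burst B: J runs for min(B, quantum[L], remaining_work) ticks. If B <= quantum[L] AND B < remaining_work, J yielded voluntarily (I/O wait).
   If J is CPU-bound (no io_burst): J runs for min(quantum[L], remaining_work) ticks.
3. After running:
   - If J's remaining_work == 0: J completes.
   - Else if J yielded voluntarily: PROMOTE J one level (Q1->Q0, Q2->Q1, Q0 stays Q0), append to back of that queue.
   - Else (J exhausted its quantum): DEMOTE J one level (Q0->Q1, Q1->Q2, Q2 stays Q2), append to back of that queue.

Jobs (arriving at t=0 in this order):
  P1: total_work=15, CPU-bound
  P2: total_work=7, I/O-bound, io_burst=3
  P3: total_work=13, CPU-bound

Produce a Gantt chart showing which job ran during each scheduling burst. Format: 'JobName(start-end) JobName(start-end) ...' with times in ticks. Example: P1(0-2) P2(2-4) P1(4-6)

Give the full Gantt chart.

t=0-2: P1@Q0 runs 2, rem=13, quantum used, demote→Q1. Q0=[P2,P3] Q1=[P1] Q2=[]
t=2-4: P2@Q0 runs 2, rem=5, quantum used, demote→Q1. Q0=[P3] Q1=[P1,P2] Q2=[]
t=4-6: P3@Q0 runs 2, rem=11, quantum used, demote→Q1. Q0=[] Q1=[P1,P2,P3] Q2=[]
t=6-10: P1@Q1 runs 4, rem=9, quantum used, demote→Q2. Q0=[] Q1=[P2,P3] Q2=[P1]
t=10-13: P2@Q1 runs 3, rem=2, I/O yield, promote→Q0. Q0=[P2] Q1=[P3] Q2=[P1]
t=13-15: P2@Q0 runs 2, rem=0, completes. Q0=[] Q1=[P3] Q2=[P1]
t=15-19: P3@Q1 runs 4, rem=7, quantum used, demote→Q2. Q0=[] Q1=[] Q2=[P1,P3]
t=19-27: P1@Q2 runs 8, rem=1, quantum used, demote→Q2. Q0=[] Q1=[] Q2=[P3,P1]
t=27-34: P3@Q2 runs 7, rem=0, completes. Q0=[] Q1=[] Q2=[P1]
t=34-35: P1@Q2 runs 1, rem=0, completes. Q0=[] Q1=[] Q2=[]

Answer: P1(0-2) P2(2-4) P3(4-6) P1(6-10) P2(10-13) P2(13-15) P3(15-19) P1(19-27) P3(27-34) P1(34-35)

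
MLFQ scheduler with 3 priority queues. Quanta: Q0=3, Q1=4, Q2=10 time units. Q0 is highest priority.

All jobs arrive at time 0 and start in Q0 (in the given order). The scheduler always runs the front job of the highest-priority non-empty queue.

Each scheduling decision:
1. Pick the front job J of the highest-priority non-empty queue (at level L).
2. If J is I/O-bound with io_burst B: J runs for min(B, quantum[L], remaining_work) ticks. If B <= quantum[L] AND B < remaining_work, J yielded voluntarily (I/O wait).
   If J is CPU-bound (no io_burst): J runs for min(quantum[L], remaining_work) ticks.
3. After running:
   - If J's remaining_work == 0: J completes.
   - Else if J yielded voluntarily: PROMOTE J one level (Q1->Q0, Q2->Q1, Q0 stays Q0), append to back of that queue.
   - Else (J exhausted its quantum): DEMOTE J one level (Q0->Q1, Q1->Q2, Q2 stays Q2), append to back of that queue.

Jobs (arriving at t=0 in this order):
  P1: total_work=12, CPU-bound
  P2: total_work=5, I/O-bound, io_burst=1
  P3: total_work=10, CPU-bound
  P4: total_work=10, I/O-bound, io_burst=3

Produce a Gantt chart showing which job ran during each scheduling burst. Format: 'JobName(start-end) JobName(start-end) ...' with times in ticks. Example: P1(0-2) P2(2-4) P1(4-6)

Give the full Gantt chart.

t=0-3: P1@Q0 runs 3, rem=9, quantum used, demote→Q1. Q0=[P2,P3,P4] Q1=[P1] Q2=[]
t=3-4: P2@Q0 runs 1, rem=4, I/O yield, promote→Q0. Q0=[P3,P4,P2] Q1=[P1] Q2=[]
t=4-7: P3@Q0 runs 3, rem=7, quantum used, demote→Q1. Q0=[P4,P2] Q1=[P1,P3] Q2=[]
t=7-10: P4@Q0 runs 3, rem=7, I/O yield, promote→Q0. Q0=[P2,P4] Q1=[P1,P3] Q2=[]
t=10-11: P2@Q0 runs 1, rem=3, I/O yield, promote→Q0. Q0=[P4,P2] Q1=[P1,P3] Q2=[]
t=11-14: P4@Q0 runs 3, rem=4, I/O yield, promote→Q0. Q0=[P2,P4] Q1=[P1,P3] Q2=[]
t=14-15: P2@Q0 runs 1, rem=2, I/O yield, promote→Q0. Q0=[P4,P2] Q1=[P1,P3] Q2=[]
t=15-18: P4@Q0 runs 3, rem=1, I/O yield, promote→Q0. Q0=[P2,P4] Q1=[P1,P3] Q2=[]
t=18-19: P2@Q0 runs 1, rem=1, I/O yield, promote→Q0. Q0=[P4,P2] Q1=[P1,P3] Q2=[]
t=19-20: P4@Q0 runs 1, rem=0, completes. Q0=[P2] Q1=[P1,P3] Q2=[]
t=20-21: P2@Q0 runs 1, rem=0, completes. Q0=[] Q1=[P1,P3] Q2=[]
t=21-25: P1@Q1 runs 4, rem=5, quantum used, demote→Q2. Q0=[] Q1=[P3] Q2=[P1]
t=25-29: P3@Q1 runs 4, rem=3, quantum used, demote→Q2. Q0=[] Q1=[] Q2=[P1,P3]
t=29-34: P1@Q2 runs 5, rem=0, completes. Q0=[] Q1=[] Q2=[P3]
t=34-37: P3@Q2 runs 3, rem=0, completes. Q0=[] Q1=[] Q2=[]

Answer: P1(0-3) P2(3-4) P3(4-7) P4(7-10) P2(10-11) P4(11-14) P2(14-15) P4(15-18) P2(18-19) P4(19-20) P2(20-21) P1(21-25) P3(25-29) P1(29-34) P3(34-37)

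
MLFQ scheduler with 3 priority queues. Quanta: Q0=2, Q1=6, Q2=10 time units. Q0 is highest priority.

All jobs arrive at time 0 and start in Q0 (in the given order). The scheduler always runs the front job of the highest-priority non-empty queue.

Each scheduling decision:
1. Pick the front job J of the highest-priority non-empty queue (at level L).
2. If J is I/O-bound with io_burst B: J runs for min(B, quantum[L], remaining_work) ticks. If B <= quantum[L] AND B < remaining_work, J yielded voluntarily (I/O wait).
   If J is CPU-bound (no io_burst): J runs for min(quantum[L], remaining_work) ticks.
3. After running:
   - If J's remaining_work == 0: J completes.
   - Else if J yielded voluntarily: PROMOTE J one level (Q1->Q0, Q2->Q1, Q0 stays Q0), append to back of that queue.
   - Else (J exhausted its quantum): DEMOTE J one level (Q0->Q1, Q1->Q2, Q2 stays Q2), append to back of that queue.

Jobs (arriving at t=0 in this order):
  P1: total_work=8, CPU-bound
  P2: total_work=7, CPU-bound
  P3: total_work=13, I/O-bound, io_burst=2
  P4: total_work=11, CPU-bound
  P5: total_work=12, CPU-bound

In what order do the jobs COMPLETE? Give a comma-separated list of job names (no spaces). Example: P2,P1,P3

t=0-2: P1@Q0 runs 2, rem=6, quantum used, demote→Q1. Q0=[P2,P3,P4,P5] Q1=[P1] Q2=[]
t=2-4: P2@Q0 runs 2, rem=5, quantum used, demote→Q1. Q0=[P3,P4,P5] Q1=[P1,P2] Q2=[]
t=4-6: P3@Q0 runs 2, rem=11, I/O yield, promote→Q0. Q0=[P4,P5,P3] Q1=[P1,P2] Q2=[]
t=6-8: P4@Q0 runs 2, rem=9, quantum used, demote→Q1. Q0=[P5,P3] Q1=[P1,P2,P4] Q2=[]
t=8-10: P5@Q0 runs 2, rem=10, quantum used, demote→Q1. Q0=[P3] Q1=[P1,P2,P4,P5] Q2=[]
t=10-12: P3@Q0 runs 2, rem=9, I/O yield, promote→Q0. Q0=[P3] Q1=[P1,P2,P4,P5] Q2=[]
t=12-14: P3@Q0 runs 2, rem=7, I/O yield, promote→Q0. Q0=[P3] Q1=[P1,P2,P4,P5] Q2=[]
t=14-16: P3@Q0 runs 2, rem=5, I/O yield, promote→Q0. Q0=[P3] Q1=[P1,P2,P4,P5] Q2=[]
t=16-18: P3@Q0 runs 2, rem=3, I/O yield, promote→Q0. Q0=[P3] Q1=[P1,P2,P4,P5] Q2=[]
t=18-20: P3@Q0 runs 2, rem=1, I/O yield, promote→Q0. Q0=[P3] Q1=[P1,P2,P4,P5] Q2=[]
t=20-21: P3@Q0 runs 1, rem=0, completes. Q0=[] Q1=[P1,P2,P4,P5] Q2=[]
t=21-27: P1@Q1 runs 6, rem=0, completes. Q0=[] Q1=[P2,P4,P5] Q2=[]
t=27-32: P2@Q1 runs 5, rem=0, completes. Q0=[] Q1=[P4,P5] Q2=[]
t=32-38: P4@Q1 runs 6, rem=3, quantum used, demote→Q2. Q0=[] Q1=[P5] Q2=[P4]
t=38-44: P5@Q1 runs 6, rem=4, quantum used, demote→Q2. Q0=[] Q1=[] Q2=[P4,P5]
t=44-47: P4@Q2 runs 3, rem=0, completes. Q0=[] Q1=[] Q2=[P5]
t=47-51: P5@Q2 runs 4, rem=0, completes. Q0=[] Q1=[] Q2=[]

Answer: P3,P1,P2,P4,P5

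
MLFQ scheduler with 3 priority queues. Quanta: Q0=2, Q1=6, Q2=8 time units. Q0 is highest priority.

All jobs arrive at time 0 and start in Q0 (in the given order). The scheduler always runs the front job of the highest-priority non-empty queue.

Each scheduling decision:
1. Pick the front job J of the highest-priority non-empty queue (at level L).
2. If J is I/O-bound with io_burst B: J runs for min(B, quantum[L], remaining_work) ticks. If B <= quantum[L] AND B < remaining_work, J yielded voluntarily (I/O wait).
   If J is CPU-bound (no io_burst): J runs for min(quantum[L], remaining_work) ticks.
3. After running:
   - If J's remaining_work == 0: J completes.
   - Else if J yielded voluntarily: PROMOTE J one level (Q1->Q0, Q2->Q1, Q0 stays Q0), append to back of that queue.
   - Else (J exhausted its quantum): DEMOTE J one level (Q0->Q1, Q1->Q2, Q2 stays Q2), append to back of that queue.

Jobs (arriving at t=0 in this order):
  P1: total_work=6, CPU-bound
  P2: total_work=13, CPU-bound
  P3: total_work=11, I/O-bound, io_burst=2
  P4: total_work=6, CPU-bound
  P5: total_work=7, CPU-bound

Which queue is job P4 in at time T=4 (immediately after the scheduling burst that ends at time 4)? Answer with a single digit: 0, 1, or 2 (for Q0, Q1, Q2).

Answer: 0

Derivation:
t=0-2: P1@Q0 runs 2, rem=4, quantum used, demote→Q1. Q0=[P2,P3,P4,P5] Q1=[P1] Q2=[]
t=2-4: P2@Q0 runs 2, rem=11, quantum used, demote→Q1. Q0=[P3,P4,P5] Q1=[P1,P2] Q2=[]
t=4-6: P3@Q0 runs 2, rem=9, I/O yield, promote→Q0. Q0=[P4,P5,P3] Q1=[P1,P2] Q2=[]
t=6-8: P4@Q0 runs 2, rem=4, quantum used, demote→Q1. Q0=[P5,P3] Q1=[P1,P2,P4] Q2=[]
t=8-10: P5@Q0 runs 2, rem=5, quantum used, demote→Q1. Q0=[P3] Q1=[P1,P2,P4,P5] Q2=[]
t=10-12: P3@Q0 runs 2, rem=7, I/O yield, promote→Q0. Q0=[P3] Q1=[P1,P2,P4,P5] Q2=[]
t=12-14: P3@Q0 runs 2, rem=5, I/O yield, promote→Q0. Q0=[P3] Q1=[P1,P2,P4,P5] Q2=[]
t=14-16: P3@Q0 runs 2, rem=3, I/O yield, promote→Q0. Q0=[P3] Q1=[P1,P2,P4,P5] Q2=[]
t=16-18: P3@Q0 runs 2, rem=1, I/O yield, promote→Q0. Q0=[P3] Q1=[P1,P2,P4,P5] Q2=[]
t=18-19: P3@Q0 runs 1, rem=0, completes. Q0=[] Q1=[P1,P2,P4,P5] Q2=[]
t=19-23: P1@Q1 runs 4, rem=0, completes. Q0=[] Q1=[P2,P4,P5] Q2=[]
t=23-29: P2@Q1 runs 6, rem=5, quantum used, demote→Q2. Q0=[] Q1=[P4,P5] Q2=[P2]
t=29-33: P4@Q1 runs 4, rem=0, completes. Q0=[] Q1=[P5] Q2=[P2]
t=33-38: P5@Q1 runs 5, rem=0, completes. Q0=[] Q1=[] Q2=[P2]
t=38-43: P2@Q2 runs 5, rem=0, completes. Q0=[] Q1=[] Q2=[]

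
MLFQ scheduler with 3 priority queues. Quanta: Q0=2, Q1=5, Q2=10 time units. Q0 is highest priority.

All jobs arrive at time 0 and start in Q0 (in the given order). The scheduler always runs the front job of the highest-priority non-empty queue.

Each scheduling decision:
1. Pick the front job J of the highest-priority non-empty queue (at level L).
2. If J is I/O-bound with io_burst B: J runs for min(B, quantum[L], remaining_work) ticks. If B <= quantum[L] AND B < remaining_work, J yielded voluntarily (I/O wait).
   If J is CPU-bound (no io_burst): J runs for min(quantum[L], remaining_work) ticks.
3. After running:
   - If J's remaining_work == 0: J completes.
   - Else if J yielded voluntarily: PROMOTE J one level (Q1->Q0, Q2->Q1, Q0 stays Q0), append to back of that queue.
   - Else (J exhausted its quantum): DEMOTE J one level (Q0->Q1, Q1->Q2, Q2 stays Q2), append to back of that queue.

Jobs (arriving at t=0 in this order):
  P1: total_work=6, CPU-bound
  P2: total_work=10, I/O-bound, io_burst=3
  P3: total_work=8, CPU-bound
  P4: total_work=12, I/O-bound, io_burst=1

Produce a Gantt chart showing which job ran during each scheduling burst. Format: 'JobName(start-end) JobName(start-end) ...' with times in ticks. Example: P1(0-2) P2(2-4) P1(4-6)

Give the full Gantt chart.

t=0-2: P1@Q0 runs 2, rem=4, quantum used, demote→Q1. Q0=[P2,P3,P4] Q1=[P1] Q2=[]
t=2-4: P2@Q0 runs 2, rem=8, quantum used, demote→Q1. Q0=[P3,P4] Q1=[P1,P2] Q2=[]
t=4-6: P3@Q0 runs 2, rem=6, quantum used, demote→Q1. Q0=[P4] Q1=[P1,P2,P3] Q2=[]
t=6-7: P4@Q0 runs 1, rem=11, I/O yield, promote→Q0. Q0=[P4] Q1=[P1,P2,P3] Q2=[]
t=7-8: P4@Q0 runs 1, rem=10, I/O yield, promote→Q0. Q0=[P4] Q1=[P1,P2,P3] Q2=[]
t=8-9: P4@Q0 runs 1, rem=9, I/O yield, promote→Q0. Q0=[P4] Q1=[P1,P2,P3] Q2=[]
t=9-10: P4@Q0 runs 1, rem=8, I/O yield, promote→Q0. Q0=[P4] Q1=[P1,P2,P3] Q2=[]
t=10-11: P4@Q0 runs 1, rem=7, I/O yield, promote→Q0. Q0=[P4] Q1=[P1,P2,P3] Q2=[]
t=11-12: P4@Q0 runs 1, rem=6, I/O yield, promote→Q0. Q0=[P4] Q1=[P1,P2,P3] Q2=[]
t=12-13: P4@Q0 runs 1, rem=5, I/O yield, promote→Q0. Q0=[P4] Q1=[P1,P2,P3] Q2=[]
t=13-14: P4@Q0 runs 1, rem=4, I/O yield, promote→Q0. Q0=[P4] Q1=[P1,P2,P3] Q2=[]
t=14-15: P4@Q0 runs 1, rem=3, I/O yield, promote→Q0. Q0=[P4] Q1=[P1,P2,P3] Q2=[]
t=15-16: P4@Q0 runs 1, rem=2, I/O yield, promote→Q0. Q0=[P4] Q1=[P1,P2,P3] Q2=[]
t=16-17: P4@Q0 runs 1, rem=1, I/O yield, promote→Q0. Q0=[P4] Q1=[P1,P2,P3] Q2=[]
t=17-18: P4@Q0 runs 1, rem=0, completes. Q0=[] Q1=[P1,P2,P3] Q2=[]
t=18-22: P1@Q1 runs 4, rem=0, completes. Q0=[] Q1=[P2,P3] Q2=[]
t=22-25: P2@Q1 runs 3, rem=5, I/O yield, promote→Q0. Q0=[P2] Q1=[P3] Q2=[]
t=25-27: P2@Q0 runs 2, rem=3, quantum used, demote→Q1. Q0=[] Q1=[P3,P2] Q2=[]
t=27-32: P3@Q1 runs 5, rem=1, quantum used, demote→Q2. Q0=[] Q1=[P2] Q2=[P3]
t=32-35: P2@Q1 runs 3, rem=0, completes. Q0=[] Q1=[] Q2=[P3]
t=35-36: P3@Q2 runs 1, rem=0, completes. Q0=[] Q1=[] Q2=[]

Answer: P1(0-2) P2(2-4) P3(4-6) P4(6-7) P4(7-8) P4(8-9) P4(9-10) P4(10-11) P4(11-12) P4(12-13) P4(13-14) P4(14-15) P4(15-16) P4(16-17) P4(17-18) P1(18-22) P2(22-25) P2(25-27) P3(27-32) P2(32-35) P3(35-36)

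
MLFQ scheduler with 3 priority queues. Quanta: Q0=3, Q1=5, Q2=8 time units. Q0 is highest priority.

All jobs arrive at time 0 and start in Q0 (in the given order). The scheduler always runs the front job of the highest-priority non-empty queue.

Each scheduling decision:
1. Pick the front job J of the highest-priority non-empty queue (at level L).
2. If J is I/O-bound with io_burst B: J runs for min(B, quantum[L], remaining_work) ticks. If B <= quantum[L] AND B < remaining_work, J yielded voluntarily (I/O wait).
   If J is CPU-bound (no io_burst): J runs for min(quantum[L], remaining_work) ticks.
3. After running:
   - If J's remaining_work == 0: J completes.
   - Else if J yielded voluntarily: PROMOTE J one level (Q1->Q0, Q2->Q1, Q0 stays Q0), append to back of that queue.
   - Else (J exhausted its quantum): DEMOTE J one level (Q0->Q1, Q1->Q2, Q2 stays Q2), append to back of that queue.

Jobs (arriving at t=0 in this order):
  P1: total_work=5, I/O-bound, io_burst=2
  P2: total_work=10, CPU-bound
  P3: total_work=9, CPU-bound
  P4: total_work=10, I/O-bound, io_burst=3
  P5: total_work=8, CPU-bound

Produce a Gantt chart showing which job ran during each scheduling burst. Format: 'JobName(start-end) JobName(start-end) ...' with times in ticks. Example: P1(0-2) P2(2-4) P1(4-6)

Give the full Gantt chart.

t=0-2: P1@Q0 runs 2, rem=3, I/O yield, promote→Q0. Q0=[P2,P3,P4,P5,P1] Q1=[] Q2=[]
t=2-5: P2@Q0 runs 3, rem=7, quantum used, demote→Q1. Q0=[P3,P4,P5,P1] Q1=[P2] Q2=[]
t=5-8: P3@Q0 runs 3, rem=6, quantum used, demote→Q1. Q0=[P4,P5,P1] Q1=[P2,P3] Q2=[]
t=8-11: P4@Q0 runs 3, rem=7, I/O yield, promote→Q0. Q0=[P5,P1,P4] Q1=[P2,P3] Q2=[]
t=11-14: P5@Q0 runs 3, rem=5, quantum used, demote→Q1. Q0=[P1,P4] Q1=[P2,P3,P5] Q2=[]
t=14-16: P1@Q0 runs 2, rem=1, I/O yield, promote→Q0. Q0=[P4,P1] Q1=[P2,P3,P5] Q2=[]
t=16-19: P4@Q0 runs 3, rem=4, I/O yield, promote→Q0. Q0=[P1,P4] Q1=[P2,P3,P5] Q2=[]
t=19-20: P1@Q0 runs 1, rem=0, completes. Q0=[P4] Q1=[P2,P3,P5] Q2=[]
t=20-23: P4@Q0 runs 3, rem=1, I/O yield, promote→Q0. Q0=[P4] Q1=[P2,P3,P5] Q2=[]
t=23-24: P4@Q0 runs 1, rem=0, completes. Q0=[] Q1=[P2,P3,P5] Q2=[]
t=24-29: P2@Q1 runs 5, rem=2, quantum used, demote→Q2. Q0=[] Q1=[P3,P5] Q2=[P2]
t=29-34: P3@Q1 runs 5, rem=1, quantum used, demote→Q2. Q0=[] Q1=[P5] Q2=[P2,P3]
t=34-39: P5@Q1 runs 5, rem=0, completes. Q0=[] Q1=[] Q2=[P2,P3]
t=39-41: P2@Q2 runs 2, rem=0, completes. Q0=[] Q1=[] Q2=[P3]
t=41-42: P3@Q2 runs 1, rem=0, completes. Q0=[] Q1=[] Q2=[]

Answer: P1(0-2) P2(2-5) P3(5-8) P4(8-11) P5(11-14) P1(14-16) P4(16-19) P1(19-20) P4(20-23) P4(23-24) P2(24-29) P3(29-34) P5(34-39) P2(39-41) P3(41-42)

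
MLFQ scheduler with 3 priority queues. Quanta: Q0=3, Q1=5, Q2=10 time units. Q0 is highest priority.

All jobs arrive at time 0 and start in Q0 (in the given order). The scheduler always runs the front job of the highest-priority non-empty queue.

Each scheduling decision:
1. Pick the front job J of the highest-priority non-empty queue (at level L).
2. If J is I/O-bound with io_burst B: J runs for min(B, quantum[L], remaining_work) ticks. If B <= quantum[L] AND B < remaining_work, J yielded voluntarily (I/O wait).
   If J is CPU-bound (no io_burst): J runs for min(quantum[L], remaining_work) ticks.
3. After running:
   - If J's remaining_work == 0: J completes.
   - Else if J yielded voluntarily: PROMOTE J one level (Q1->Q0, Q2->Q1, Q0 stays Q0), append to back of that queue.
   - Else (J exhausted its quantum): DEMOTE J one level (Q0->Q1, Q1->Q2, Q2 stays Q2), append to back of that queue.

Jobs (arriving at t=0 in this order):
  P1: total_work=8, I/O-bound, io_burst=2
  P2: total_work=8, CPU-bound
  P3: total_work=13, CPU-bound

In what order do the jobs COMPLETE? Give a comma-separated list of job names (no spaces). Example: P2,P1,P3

Answer: P1,P2,P3

Derivation:
t=0-2: P1@Q0 runs 2, rem=6, I/O yield, promote→Q0. Q0=[P2,P3,P1] Q1=[] Q2=[]
t=2-5: P2@Q0 runs 3, rem=5, quantum used, demote→Q1. Q0=[P3,P1] Q1=[P2] Q2=[]
t=5-8: P3@Q0 runs 3, rem=10, quantum used, demote→Q1. Q0=[P1] Q1=[P2,P3] Q2=[]
t=8-10: P1@Q0 runs 2, rem=4, I/O yield, promote→Q0. Q0=[P1] Q1=[P2,P3] Q2=[]
t=10-12: P1@Q0 runs 2, rem=2, I/O yield, promote→Q0. Q0=[P1] Q1=[P2,P3] Q2=[]
t=12-14: P1@Q0 runs 2, rem=0, completes. Q0=[] Q1=[P2,P3] Q2=[]
t=14-19: P2@Q1 runs 5, rem=0, completes. Q0=[] Q1=[P3] Q2=[]
t=19-24: P3@Q1 runs 5, rem=5, quantum used, demote→Q2. Q0=[] Q1=[] Q2=[P3]
t=24-29: P3@Q2 runs 5, rem=0, completes. Q0=[] Q1=[] Q2=[]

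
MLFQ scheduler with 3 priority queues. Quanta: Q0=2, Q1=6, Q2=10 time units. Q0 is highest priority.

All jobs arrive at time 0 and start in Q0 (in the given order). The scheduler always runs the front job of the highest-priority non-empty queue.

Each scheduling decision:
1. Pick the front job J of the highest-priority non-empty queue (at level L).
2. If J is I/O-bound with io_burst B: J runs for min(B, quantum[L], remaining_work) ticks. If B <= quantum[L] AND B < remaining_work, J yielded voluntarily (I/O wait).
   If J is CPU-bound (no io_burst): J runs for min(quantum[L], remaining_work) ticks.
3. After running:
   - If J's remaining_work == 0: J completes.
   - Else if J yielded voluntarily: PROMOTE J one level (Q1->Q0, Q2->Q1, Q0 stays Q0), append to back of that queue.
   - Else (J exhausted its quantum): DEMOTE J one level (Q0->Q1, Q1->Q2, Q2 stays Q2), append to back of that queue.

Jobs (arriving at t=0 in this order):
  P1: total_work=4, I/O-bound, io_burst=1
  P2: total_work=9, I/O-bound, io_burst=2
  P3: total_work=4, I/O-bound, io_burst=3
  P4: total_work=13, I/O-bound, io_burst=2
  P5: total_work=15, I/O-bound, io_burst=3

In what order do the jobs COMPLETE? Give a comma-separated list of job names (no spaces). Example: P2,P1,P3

Answer: P1,P2,P4,P3,P5

Derivation:
t=0-1: P1@Q0 runs 1, rem=3, I/O yield, promote→Q0. Q0=[P2,P3,P4,P5,P1] Q1=[] Q2=[]
t=1-3: P2@Q0 runs 2, rem=7, I/O yield, promote→Q0. Q0=[P3,P4,P5,P1,P2] Q1=[] Q2=[]
t=3-5: P3@Q0 runs 2, rem=2, quantum used, demote→Q1. Q0=[P4,P5,P1,P2] Q1=[P3] Q2=[]
t=5-7: P4@Q0 runs 2, rem=11, I/O yield, promote→Q0. Q0=[P5,P1,P2,P4] Q1=[P3] Q2=[]
t=7-9: P5@Q0 runs 2, rem=13, quantum used, demote→Q1. Q0=[P1,P2,P4] Q1=[P3,P5] Q2=[]
t=9-10: P1@Q0 runs 1, rem=2, I/O yield, promote→Q0. Q0=[P2,P4,P1] Q1=[P3,P5] Q2=[]
t=10-12: P2@Q0 runs 2, rem=5, I/O yield, promote→Q0. Q0=[P4,P1,P2] Q1=[P3,P5] Q2=[]
t=12-14: P4@Q0 runs 2, rem=9, I/O yield, promote→Q0. Q0=[P1,P2,P4] Q1=[P3,P5] Q2=[]
t=14-15: P1@Q0 runs 1, rem=1, I/O yield, promote→Q0. Q0=[P2,P4,P1] Q1=[P3,P5] Q2=[]
t=15-17: P2@Q0 runs 2, rem=3, I/O yield, promote→Q0. Q0=[P4,P1,P2] Q1=[P3,P5] Q2=[]
t=17-19: P4@Q0 runs 2, rem=7, I/O yield, promote→Q0. Q0=[P1,P2,P4] Q1=[P3,P5] Q2=[]
t=19-20: P1@Q0 runs 1, rem=0, completes. Q0=[P2,P4] Q1=[P3,P5] Q2=[]
t=20-22: P2@Q0 runs 2, rem=1, I/O yield, promote→Q0. Q0=[P4,P2] Q1=[P3,P5] Q2=[]
t=22-24: P4@Q0 runs 2, rem=5, I/O yield, promote→Q0. Q0=[P2,P4] Q1=[P3,P5] Q2=[]
t=24-25: P2@Q0 runs 1, rem=0, completes. Q0=[P4] Q1=[P3,P5] Q2=[]
t=25-27: P4@Q0 runs 2, rem=3, I/O yield, promote→Q0. Q0=[P4] Q1=[P3,P5] Q2=[]
t=27-29: P4@Q0 runs 2, rem=1, I/O yield, promote→Q0. Q0=[P4] Q1=[P3,P5] Q2=[]
t=29-30: P4@Q0 runs 1, rem=0, completes. Q0=[] Q1=[P3,P5] Q2=[]
t=30-32: P3@Q1 runs 2, rem=0, completes. Q0=[] Q1=[P5] Q2=[]
t=32-35: P5@Q1 runs 3, rem=10, I/O yield, promote→Q0. Q0=[P5] Q1=[] Q2=[]
t=35-37: P5@Q0 runs 2, rem=8, quantum used, demote→Q1. Q0=[] Q1=[P5] Q2=[]
t=37-40: P5@Q1 runs 3, rem=5, I/O yield, promote→Q0. Q0=[P5] Q1=[] Q2=[]
t=40-42: P5@Q0 runs 2, rem=3, quantum used, demote→Q1. Q0=[] Q1=[P5] Q2=[]
t=42-45: P5@Q1 runs 3, rem=0, completes. Q0=[] Q1=[] Q2=[]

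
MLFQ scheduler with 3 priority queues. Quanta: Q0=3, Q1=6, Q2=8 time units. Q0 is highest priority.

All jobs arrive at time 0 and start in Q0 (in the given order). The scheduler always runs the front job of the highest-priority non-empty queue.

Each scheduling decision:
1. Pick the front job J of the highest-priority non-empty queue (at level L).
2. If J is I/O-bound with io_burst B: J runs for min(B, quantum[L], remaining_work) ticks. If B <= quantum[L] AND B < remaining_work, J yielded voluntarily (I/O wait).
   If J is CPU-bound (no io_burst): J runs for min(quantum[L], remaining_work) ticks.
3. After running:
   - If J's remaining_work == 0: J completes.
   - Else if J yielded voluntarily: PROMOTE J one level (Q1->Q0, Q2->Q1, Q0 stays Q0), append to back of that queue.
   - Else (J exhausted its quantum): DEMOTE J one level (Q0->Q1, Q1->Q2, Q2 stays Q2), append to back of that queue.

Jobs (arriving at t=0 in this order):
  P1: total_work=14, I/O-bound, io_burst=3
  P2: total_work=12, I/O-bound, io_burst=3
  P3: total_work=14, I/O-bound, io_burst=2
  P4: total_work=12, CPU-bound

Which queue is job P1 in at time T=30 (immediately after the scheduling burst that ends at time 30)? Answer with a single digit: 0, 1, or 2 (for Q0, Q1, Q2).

t=0-3: P1@Q0 runs 3, rem=11, I/O yield, promote→Q0. Q0=[P2,P3,P4,P1] Q1=[] Q2=[]
t=3-6: P2@Q0 runs 3, rem=9, I/O yield, promote→Q0. Q0=[P3,P4,P1,P2] Q1=[] Q2=[]
t=6-8: P3@Q0 runs 2, rem=12, I/O yield, promote→Q0. Q0=[P4,P1,P2,P3] Q1=[] Q2=[]
t=8-11: P4@Q0 runs 3, rem=9, quantum used, demote→Q1. Q0=[P1,P2,P3] Q1=[P4] Q2=[]
t=11-14: P1@Q0 runs 3, rem=8, I/O yield, promote→Q0. Q0=[P2,P3,P1] Q1=[P4] Q2=[]
t=14-17: P2@Q0 runs 3, rem=6, I/O yield, promote→Q0. Q0=[P3,P1,P2] Q1=[P4] Q2=[]
t=17-19: P3@Q0 runs 2, rem=10, I/O yield, promote→Q0. Q0=[P1,P2,P3] Q1=[P4] Q2=[]
t=19-22: P1@Q0 runs 3, rem=5, I/O yield, promote→Q0. Q0=[P2,P3,P1] Q1=[P4] Q2=[]
t=22-25: P2@Q0 runs 3, rem=3, I/O yield, promote→Q0. Q0=[P3,P1,P2] Q1=[P4] Q2=[]
t=25-27: P3@Q0 runs 2, rem=8, I/O yield, promote→Q0. Q0=[P1,P2,P3] Q1=[P4] Q2=[]
t=27-30: P1@Q0 runs 3, rem=2, I/O yield, promote→Q0. Q0=[P2,P3,P1] Q1=[P4] Q2=[]
t=30-33: P2@Q0 runs 3, rem=0, completes. Q0=[P3,P1] Q1=[P4] Q2=[]
t=33-35: P3@Q0 runs 2, rem=6, I/O yield, promote→Q0. Q0=[P1,P3] Q1=[P4] Q2=[]
t=35-37: P1@Q0 runs 2, rem=0, completes. Q0=[P3] Q1=[P4] Q2=[]
t=37-39: P3@Q0 runs 2, rem=4, I/O yield, promote→Q0. Q0=[P3] Q1=[P4] Q2=[]
t=39-41: P3@Q0 runs 2, rem=2, I/O yield, promote→Q0. Q0=[P3] Q1=[P4] Q2=[]
t=41-43: P3@Q0 runs 2, rem=0, completes. Q0=[] Q1=[P4] Q2=[]
t=43-49: P4@Q1 runs 6, rem=3, quantum used, demote→Q2. Q0=[] Q1=[] Q2=[P4]
t=49-52: P4@Q2 runs 3, rem=0, completes. Q0=[] Q1=[] Q2=[]

Answer: 0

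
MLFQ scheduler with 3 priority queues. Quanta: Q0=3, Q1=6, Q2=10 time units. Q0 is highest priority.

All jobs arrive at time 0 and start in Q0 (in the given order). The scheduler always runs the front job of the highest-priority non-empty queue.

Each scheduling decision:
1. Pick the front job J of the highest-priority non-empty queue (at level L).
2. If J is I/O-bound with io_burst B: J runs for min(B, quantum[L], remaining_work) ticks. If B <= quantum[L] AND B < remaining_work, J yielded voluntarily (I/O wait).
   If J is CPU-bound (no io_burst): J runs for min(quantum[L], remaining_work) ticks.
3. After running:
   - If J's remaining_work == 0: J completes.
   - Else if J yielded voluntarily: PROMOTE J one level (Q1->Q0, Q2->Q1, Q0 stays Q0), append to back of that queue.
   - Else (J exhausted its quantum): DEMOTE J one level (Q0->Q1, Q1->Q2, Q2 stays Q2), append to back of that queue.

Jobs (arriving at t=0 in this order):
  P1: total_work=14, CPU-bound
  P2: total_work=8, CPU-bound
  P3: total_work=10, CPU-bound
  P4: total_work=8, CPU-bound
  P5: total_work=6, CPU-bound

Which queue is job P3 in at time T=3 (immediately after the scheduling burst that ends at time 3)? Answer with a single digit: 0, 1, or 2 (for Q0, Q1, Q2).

Answer: 0

Derivation:
t=0-3: P1@Q0 runs 3, rem=11, quantum used, demote→Q1. Q0=[P2,P3,P4,P5] Q1=[P1] Q2=[]
t=3-6: P2@Q0 runs 3, rem=5, quantum used, demote→Q1. Q0=[P3,P4,P5] Q1=[P1,P2] Q2=[]
t=6-9: P3@Q0 runs 3, rem=7, quantum used, demote→Q1. Q0=[P4,P5] Q1=[P1,P2,P3] Q2=[]
t=9-12: P4@Q0 runs 3, rem=5, quantum used, demote→Q1. Q0=[P5] Q1=[P1,P2,P3,P4] Q2=[]
t=12-15: P5@Q0 runs 3, rem=3, quantum used, demote→Q1. Q0=[] Q1=[P1,P2,P3,P4,P5] Q2=[]
t=15-21: P1@Q1 runs 6, rem=5, quantum used, demote→Q2. Q0=[] Q1=[P2,P3,P4,P5] Q2=[P1]
t=21-26: P2@Q1 runs 5, rem=0, completes. Q0=[] Q1=[P3,P4,P5] Q2=[P1]
t=26-32: P3@Q1 runs 6, rem=1, quantum used, demote→Q2. Q0=[] Q1=[P4,P5] Q2=[P1,P3]
t=32-37: P4@Q1 runs 5, rem=0, completes. Q0=[] Q1=[P5] Q2=[P1,P3]
t=37-40: P5@Q1 runs 3, rem=0, completes. Q0=[] Q1=[] Q2=[P1,P3]
t=40-45: P1@Q2 runs 5, rem=0, completes. Q0=[] Q1=[] Q2=[P3]
t=45-46: P3@Q2 runs 1, rem=0, completes. Q0=[] Q1=[] Q2=[]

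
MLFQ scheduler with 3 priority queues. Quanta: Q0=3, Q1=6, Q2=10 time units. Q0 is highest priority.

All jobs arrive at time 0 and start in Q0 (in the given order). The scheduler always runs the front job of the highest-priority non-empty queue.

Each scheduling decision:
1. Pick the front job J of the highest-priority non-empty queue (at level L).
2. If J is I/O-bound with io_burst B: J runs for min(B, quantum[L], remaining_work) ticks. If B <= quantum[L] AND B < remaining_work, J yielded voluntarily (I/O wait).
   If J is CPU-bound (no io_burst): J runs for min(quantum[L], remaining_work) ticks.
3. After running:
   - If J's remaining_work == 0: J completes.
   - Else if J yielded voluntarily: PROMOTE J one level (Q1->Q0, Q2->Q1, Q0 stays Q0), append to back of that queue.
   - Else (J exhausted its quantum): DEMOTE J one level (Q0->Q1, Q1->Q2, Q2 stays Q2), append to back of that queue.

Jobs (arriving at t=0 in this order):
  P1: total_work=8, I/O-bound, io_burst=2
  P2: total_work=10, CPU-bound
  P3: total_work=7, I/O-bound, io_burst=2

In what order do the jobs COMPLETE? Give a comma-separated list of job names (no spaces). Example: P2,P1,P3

Answer: P1,P3,P2

Derivation:
t=0-2: P1@Q0 runs 2, rem=6, I/O yield, promote→Q0. Q0=[P2,P3,P1] Q1=[] Q2=[]
t=2-5: P2@Q0 runs 3, rem=7, quantum used, demote→Q1. Q0=[P3,P1] Q1=[P2] Q2=[]
t=5-7: P3@Q0 runs 2, rem=5, I/O yield, promote→Q0. Q0=[P1,P3] Q1=[P2] Q2=[]
t=7-9: P1@Q0 runs 2, rem=4, I/O yield, promote→Q0. Q0=[P3,P1] Q1=[P2] Q2=[]
t=9-11: P3@Q0 runs 2, rem=3, I/O yield, promote→Q0. Q0=[P1,P3] Q1=[P2] Q2=[]
t=11-13: P1@Q0 runs 2, rem=2, I/O yield, promote→Q0. Q0=[P3,P1] Q1=[P2] Q2=[]
t=13-15: P3@Q0 runs 2, rem=1, I/O yield, promote→Q0. Q0=[P1,P3] Q1=[P2] Q2=[]
t=15-17: P1@Q0 runs 2, rem=0, completes. Q0=[P3] Q1=[P2] Q2=[]
t=17-18: P3@Q0 runs 1, rem=0, completes. Q0=[] Q1=[P2] Q2=[]
t=18-24: P2@Q1 runs 6, rem=1, quantum used, demote→Q2. Q0=[] Q1=[] Q2=[P2]
t=24-25: P2@Q2 runs 1, rem=0, completes. Q0=[] Q1=[] Q2=[]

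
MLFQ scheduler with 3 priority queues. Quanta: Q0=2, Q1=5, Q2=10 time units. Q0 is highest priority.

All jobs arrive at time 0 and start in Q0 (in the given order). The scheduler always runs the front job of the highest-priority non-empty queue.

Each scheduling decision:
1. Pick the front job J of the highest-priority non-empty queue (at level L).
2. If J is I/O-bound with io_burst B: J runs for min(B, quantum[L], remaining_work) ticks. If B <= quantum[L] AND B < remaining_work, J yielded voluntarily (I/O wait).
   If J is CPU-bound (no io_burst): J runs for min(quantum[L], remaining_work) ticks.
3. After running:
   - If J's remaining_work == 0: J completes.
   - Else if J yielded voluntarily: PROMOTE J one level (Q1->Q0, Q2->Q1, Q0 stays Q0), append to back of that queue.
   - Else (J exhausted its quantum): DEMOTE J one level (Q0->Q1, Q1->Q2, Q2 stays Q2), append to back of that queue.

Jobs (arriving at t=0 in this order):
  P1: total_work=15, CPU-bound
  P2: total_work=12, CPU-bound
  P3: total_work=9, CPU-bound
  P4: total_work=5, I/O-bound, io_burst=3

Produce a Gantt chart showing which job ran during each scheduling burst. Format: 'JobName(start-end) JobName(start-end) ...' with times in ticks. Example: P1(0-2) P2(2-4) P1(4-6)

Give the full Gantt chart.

t=0-2: P1@Q0 runs 2, rem=13, quantum used, demote→Q1. Q0=[P2,P3,P4] Q1=[P1] Q2=[]
t=2-4: P2@Q0 runs 2, rem=10, quantum used, demote→Q1. Q0=[P3,P4] Q1=[P1,P2] Q2=[]
t=4-6: P3@Q0 runs 2, rem=7, quantum used, demote→Q1. Q0=[P4] Q1=[P1,P2,P3] Q2=[]
t=6-8: P4@Q0 runs 2, rem=3, quantum used, demote→Q1. Q0=[] Q1=[P1,P2,P3,P4] Q2=[]
t=8-13: P1@Q1 runs 5, rem=8, quantum used, demote→Q2. Q0=[] Q1=[P2,P3,P4] Q2=[P1]
t=13-18: P2@Q1 runs 5, rem=5, quantum used, demote→Q2. Q0=[] Q1=[P3,P4] Q2=[P1,P2]
t=18-23: P3@Q1 runs 5, rem=2, quantum used, demote→Q2. Q0=[] Q1=[P4] Q2=[P1,P2,P3]
t=23-26: P4@Q1 runs 3, rem=0, completes. Q0=[] Q1=[] Q2=[P1,P2,P3]
t=26-34: P1@Q2 runs 8, rem=0, completes. Q0=[] Q1=[] Q2=[P2,P3]
t=34-39: P2@Q2 runs 5, rem=0, completes. Q0=[] Q1=[] Q2=[P3]
t=39-41: P3@Q2 runs 2, rem=0, completes. Q0=[] Q1=[] Q2=[]

Answer: P1(0-2) P2(2-4) P3(4-6) P4(6-8) P1(8-13) P2(13-18) P3(18-23) P4(23-26) P1(26-34) P2(34-39) P3(39-41)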